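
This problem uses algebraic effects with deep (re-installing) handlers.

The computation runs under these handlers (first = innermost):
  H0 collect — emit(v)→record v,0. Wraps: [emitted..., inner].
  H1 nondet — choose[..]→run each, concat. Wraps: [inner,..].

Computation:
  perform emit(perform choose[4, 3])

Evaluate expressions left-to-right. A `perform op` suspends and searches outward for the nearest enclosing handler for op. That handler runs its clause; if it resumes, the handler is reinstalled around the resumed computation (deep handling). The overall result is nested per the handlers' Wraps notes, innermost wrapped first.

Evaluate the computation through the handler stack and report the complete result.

Answer: [[4, 0], [3, 0]]

Step-by-step:
choose[4, 3] @ H1
  branch[0] choose=4:
    emit(4) @ H0 ⇒ out+=4
    H0 returns [4, 0]
    H1 returns [[4, 0]]
  branch[1] choose=3:
    emit(3) @ H0 ⇒ out+=3
    H0 returns [3, 0]
    H1 returns [[3, 0]]
= [[4, 0], [3, 0]]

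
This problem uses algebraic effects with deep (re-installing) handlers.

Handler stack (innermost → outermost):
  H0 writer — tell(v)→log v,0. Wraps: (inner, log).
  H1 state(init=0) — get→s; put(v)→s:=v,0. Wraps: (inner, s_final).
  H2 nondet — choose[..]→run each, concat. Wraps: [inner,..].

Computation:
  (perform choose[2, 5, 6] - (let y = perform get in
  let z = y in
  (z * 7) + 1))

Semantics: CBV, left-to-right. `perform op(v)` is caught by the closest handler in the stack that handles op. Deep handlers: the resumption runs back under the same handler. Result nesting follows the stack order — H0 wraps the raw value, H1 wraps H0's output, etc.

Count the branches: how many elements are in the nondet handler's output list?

Answer: 3

Evaluation trace:
choose[2, 5, 6] @ H2
  branch[0] choose=2:
    get @ H1 ⇒ 0
    H0 returns (1, ())
    H1 returns ((1, ()), 0)
    H2 returns [((1, ()), 0)]
  branch[1] choose=5:
    get @ H1 ⇒ 0
    H0 returns (4, ())
    H1 returns ((4, ()), 0)
    H2 returns [((4, ()), 0)]
  branch[2] choose=6:
    get @ H1 ⇒ 0
    H0 returns (5, ())
    H1 returns ((5, ()), 0)
    H2 returns [((5, ()), 0)]
= [((1, ()), 0), ((4, ()), 0), ((5, ()), 0)]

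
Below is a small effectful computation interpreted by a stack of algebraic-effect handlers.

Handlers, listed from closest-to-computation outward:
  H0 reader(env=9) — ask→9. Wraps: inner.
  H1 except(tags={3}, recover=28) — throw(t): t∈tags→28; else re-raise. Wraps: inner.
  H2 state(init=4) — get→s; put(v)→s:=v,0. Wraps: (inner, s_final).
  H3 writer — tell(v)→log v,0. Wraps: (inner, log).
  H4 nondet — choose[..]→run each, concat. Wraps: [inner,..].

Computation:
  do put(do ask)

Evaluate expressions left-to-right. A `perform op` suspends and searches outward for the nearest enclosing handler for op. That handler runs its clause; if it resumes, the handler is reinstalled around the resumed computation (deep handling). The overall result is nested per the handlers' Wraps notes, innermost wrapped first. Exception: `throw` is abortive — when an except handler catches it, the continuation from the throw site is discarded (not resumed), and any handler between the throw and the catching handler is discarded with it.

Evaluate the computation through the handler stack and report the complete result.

Evaluation trace:
ask @ H0 ⇒ 9
put(9) @ H2 ⇒ s:=9
H0 returns 0
H1 returns 0
H2 returns (0, 9)
H3 returns ((0, 9), ())
H4 returns [((0, 9), ())]
= [((0, 9), ())]

Answer: [((0, 9), ())]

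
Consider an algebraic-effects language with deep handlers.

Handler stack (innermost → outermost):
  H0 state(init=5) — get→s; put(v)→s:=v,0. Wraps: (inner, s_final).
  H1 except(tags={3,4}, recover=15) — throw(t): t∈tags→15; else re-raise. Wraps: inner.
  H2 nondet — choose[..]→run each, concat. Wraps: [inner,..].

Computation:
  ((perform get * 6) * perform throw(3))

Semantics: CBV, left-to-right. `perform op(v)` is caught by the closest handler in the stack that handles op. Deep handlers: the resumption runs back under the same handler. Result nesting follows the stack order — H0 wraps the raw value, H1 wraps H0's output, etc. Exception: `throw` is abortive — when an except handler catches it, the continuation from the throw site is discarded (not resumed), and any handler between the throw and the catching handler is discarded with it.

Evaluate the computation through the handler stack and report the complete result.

Working:
get @ H0 ⇒ 5
throw(3) @ H1 caught ⇒ 15
H2 returns [15]
= [15]

Answer: [15]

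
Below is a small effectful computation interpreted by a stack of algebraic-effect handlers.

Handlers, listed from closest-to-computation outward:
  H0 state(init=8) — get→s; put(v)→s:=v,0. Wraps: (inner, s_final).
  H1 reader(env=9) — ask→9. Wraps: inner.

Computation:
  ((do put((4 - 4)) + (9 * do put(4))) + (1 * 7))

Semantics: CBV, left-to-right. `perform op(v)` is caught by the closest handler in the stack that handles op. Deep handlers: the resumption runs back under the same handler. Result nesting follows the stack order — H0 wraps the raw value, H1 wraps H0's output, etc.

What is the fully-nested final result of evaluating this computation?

Working:
put(0) @ H0 ⇒ s:=0
put(4) @ H0 ⇒ s:=4
H0 returns (7, 4)
H1 returns (7, 4)
= (7, 4)

Answer: (7, 4)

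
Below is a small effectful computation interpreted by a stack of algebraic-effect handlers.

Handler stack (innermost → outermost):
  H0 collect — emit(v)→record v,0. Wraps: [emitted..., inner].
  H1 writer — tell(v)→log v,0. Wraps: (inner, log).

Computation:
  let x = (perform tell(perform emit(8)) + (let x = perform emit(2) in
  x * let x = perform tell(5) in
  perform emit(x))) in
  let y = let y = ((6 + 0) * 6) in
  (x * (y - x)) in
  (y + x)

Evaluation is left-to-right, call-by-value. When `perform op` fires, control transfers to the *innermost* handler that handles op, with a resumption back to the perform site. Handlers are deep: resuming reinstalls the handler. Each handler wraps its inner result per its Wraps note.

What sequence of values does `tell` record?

Step-by-step:
emit(8) @ H0 ⇒ out+=8
tell(0) @ H1 ⇒ log+=0
emit(2) @ H0 ⇒ out+=2
tell(5) @ H1 ⇒ log+=5
emit(0) @ H0 ⇒ out+=0
H0 returns [8, 2, 0, 0]
H1 returns ([8, 2, 0, 0], (0, 5))
= ([8, 2, 0, 0], (0, 5))

Answer: (0, 5)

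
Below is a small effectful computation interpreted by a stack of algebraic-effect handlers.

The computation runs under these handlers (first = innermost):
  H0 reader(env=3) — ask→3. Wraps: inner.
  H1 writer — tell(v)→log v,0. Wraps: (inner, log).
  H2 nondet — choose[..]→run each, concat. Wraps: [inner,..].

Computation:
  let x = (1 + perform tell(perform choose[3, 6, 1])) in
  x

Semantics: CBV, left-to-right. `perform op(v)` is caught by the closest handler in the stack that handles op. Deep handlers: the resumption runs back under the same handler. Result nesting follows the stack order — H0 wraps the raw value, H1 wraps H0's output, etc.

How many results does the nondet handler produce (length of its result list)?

Answer: 3

Working:
choose[3, 6, 1] @ H2
  branch[0] choose=3:
    tell(3) @ H1 ⇒ log+=3
    H0 returns 1
    H1 returns (1, (3))
    H2 returns [(1, (3))]
  branch[1] choose=6:
    tell(6) @ H1 ⇒ log+=6
    H0 returns 1
    H1 returns (1, (6))
    H2 returns [(1, (6))]
  branch[2] choose=1:
    tell(1) @ H1 ⇒ log+=1
    H0 returns 1
    H1 returns (1, (1))
    H2 returns [(1, (1))]
= [(1, (3)), (1, (6)), (1, (1))]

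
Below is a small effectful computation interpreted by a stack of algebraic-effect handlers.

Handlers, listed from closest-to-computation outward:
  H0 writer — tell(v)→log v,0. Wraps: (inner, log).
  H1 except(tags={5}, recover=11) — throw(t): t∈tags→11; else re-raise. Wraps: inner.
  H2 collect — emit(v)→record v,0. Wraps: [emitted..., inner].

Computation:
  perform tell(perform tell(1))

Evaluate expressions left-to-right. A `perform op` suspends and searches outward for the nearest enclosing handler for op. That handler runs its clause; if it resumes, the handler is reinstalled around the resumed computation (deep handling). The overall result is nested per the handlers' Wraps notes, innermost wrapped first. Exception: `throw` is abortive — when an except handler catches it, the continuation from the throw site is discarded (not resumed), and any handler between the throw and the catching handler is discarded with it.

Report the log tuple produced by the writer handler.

Working:
tell(1) @ H0 ⇒ log+=1
tell(0) @ H0 ⇒ log+=0
H0 returns (0, (1, 0))
H1 returns (0, (1, 0))
H2 returns [(0, (1, 0))]
= [(0, (1, 0))]

Answer: (1, 0)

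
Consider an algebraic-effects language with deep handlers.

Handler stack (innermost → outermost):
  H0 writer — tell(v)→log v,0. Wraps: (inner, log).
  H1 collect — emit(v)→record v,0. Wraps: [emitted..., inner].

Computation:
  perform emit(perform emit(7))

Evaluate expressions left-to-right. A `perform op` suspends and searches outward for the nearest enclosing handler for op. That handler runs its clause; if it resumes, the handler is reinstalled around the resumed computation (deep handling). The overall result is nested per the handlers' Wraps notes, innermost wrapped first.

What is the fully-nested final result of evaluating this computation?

Answer: [7, 0, (0, ())]

Working:
emit(7) @ H1 ⇒ out+=7
emit(0) @ H1 ⇒ out+=0
H0 returns (0, ())
H1 returns [7, 0, (0, ())]
= [7, 0, (0, ())]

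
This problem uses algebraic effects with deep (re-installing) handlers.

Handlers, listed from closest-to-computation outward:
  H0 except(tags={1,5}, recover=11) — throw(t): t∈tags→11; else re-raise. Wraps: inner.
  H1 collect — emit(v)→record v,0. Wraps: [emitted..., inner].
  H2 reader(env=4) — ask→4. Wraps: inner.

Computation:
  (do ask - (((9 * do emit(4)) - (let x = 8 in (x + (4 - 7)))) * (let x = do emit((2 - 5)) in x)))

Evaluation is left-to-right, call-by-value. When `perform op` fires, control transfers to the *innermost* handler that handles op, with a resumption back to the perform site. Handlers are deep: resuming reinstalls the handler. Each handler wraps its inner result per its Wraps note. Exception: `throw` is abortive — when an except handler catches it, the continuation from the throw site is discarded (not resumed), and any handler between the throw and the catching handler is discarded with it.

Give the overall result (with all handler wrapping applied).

Step-by-step:
ask @ H2 ⇒ 4
emit(4) @ H1 ⇒ out+=4
emit(-3) @ H1 ⇒ out+=-3
H0 returns 4
H1 returns [4, -3, 4]
H2 returns [4, -3, 4]
= [4, -3, 4]

Answer: [4, -3, 4]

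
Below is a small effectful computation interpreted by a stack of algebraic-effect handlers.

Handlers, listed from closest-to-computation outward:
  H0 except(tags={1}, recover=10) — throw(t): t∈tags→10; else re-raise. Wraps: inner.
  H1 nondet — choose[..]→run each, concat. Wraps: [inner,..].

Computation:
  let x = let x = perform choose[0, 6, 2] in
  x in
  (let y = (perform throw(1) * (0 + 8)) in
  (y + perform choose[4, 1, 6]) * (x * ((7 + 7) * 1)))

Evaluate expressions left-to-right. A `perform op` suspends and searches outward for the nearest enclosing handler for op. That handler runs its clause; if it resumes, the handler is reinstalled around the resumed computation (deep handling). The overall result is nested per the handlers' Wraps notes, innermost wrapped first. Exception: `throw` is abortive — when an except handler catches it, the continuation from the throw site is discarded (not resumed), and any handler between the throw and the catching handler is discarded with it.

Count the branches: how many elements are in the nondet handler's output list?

Answer: 3

Evaluation trace:
choose[0, 6, 2] @ H1
  branch[0] choose=0:
    throw(1) @ H0 caught ⇒ 10
    H1 returns [10]
  branch[1] choose=6:
    throw(1) @ H0 caught ⇒ 10
    H1 returns [10]
  branch[2] choose=2:
    throw(1) @ H0 caught ⇒ 10
    H1 returns [10]
= [10, 10, 10]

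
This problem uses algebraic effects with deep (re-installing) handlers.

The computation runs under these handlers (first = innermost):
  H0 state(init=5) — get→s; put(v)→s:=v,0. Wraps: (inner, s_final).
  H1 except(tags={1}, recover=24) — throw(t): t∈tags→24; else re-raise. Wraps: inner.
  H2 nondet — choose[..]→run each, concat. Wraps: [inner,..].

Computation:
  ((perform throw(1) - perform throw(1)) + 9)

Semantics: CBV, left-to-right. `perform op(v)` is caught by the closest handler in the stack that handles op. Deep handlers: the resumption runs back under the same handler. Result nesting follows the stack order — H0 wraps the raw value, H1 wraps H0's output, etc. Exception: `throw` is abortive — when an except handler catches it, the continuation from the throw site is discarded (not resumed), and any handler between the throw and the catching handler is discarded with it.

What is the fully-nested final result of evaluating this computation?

Step-by-step:
throw(1) @ H1 caught ⇒ 24
H2 returns [24]
= [24]

Answer: [24]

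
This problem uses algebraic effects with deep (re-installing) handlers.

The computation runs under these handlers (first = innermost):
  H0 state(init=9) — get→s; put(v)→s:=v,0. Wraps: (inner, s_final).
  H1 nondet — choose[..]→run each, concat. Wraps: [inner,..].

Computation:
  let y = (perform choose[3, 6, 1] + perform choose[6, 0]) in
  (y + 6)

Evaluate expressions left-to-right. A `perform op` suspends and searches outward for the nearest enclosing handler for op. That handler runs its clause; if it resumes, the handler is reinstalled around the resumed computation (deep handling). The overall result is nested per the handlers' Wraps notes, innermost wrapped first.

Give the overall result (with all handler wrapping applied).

Evaluation trace:
choose[3, 6, 1] @ H1
  branch[0] choose=3:
    choose[6, 0] @ H1
      branch[0] choose=6:
        H0 returns (15, 9)
        H1 returns [(15, 9)]
      branch[1] choose=0:
        H0 returns (9, 9)
        H1 returns [(9, 9)]
  branch[1] choose=6:
    choose[6, 0] @ H1
      branch[0] choose=6:
        H0 returns (18, 9)
        H1 returns [(18, 9)]
      branch[1] choose=0:
        H0 returns (12, 9)
        H1 returns [(12, 9)]
  branch[2] choose=1:
    choose[6, 0] @ H1
      branch[0] choose=6:
        H0 returns (13, 9)
        H1 returns [(13, 9)]
      branch[1] choose=0:
        H0 returns (7, 9)
        H1 returns [(7, 9)]
= [(15, 9), (9, 9), (18, 9), (12, 9), (13, 9), (7, 9)]

Answer: [(15, 9), (9, 9), (18, 9), (12, 9), (13, 9), (7, 9)]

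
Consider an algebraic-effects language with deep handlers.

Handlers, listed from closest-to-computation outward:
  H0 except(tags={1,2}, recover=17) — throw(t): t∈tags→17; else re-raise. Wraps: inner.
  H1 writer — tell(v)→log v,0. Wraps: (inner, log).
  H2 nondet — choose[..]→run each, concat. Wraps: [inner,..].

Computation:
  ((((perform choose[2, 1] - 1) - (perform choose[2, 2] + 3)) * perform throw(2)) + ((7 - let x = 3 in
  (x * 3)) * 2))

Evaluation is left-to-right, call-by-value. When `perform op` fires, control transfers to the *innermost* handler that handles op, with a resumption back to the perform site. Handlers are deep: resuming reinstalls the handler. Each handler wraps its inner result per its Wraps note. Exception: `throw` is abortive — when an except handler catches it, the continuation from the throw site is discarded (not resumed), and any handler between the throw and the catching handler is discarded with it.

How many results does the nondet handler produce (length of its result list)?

Answer: 4

Working:
choose[2, 1] @ H2
  branch[0] choose=2:
    choose[2, 2] @ H2
      branch[0] choose=2:
        throw(2) @ H0 caught ⇒ 17
        H1 returns (17, ())
        H2 returns [(17, ())]
      branch[1] choose=2:
        throw(2) @ H0 caught ⇒ 17
        H1 returns (17, ())
        H2 returns [(17, ())]
  branch[1] choose=1:
    choose[2, 2] @ H2
      branch[0] choose=2:
        throw(2) @ H0 caught ⇒ 17
        H1 returns (17, ())
        H2 returns [(17, ())]
      branch[1] choose=2:
        throw(2) @ H0 caught ⇒ 17
        H1 returns (17, ())
        H2 returns [(17, ())]
= [(17, ()), (17, ()), (17, ()), (17, ())]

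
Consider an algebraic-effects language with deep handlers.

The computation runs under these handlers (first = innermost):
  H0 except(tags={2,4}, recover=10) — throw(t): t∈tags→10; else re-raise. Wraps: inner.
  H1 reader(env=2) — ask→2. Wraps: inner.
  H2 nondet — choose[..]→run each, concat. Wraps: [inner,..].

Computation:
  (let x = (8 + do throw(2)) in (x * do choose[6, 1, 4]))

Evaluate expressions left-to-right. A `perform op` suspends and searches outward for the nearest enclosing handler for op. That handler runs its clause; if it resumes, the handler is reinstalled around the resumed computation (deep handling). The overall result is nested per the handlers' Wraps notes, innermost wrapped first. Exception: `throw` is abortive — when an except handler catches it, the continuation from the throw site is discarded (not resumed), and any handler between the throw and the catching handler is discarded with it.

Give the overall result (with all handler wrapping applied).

Answer: [10]

Step-by-step:
throw(2) @ H0 caught ⇒ 10
H1 returns 10
H2 returns [10]
= [10]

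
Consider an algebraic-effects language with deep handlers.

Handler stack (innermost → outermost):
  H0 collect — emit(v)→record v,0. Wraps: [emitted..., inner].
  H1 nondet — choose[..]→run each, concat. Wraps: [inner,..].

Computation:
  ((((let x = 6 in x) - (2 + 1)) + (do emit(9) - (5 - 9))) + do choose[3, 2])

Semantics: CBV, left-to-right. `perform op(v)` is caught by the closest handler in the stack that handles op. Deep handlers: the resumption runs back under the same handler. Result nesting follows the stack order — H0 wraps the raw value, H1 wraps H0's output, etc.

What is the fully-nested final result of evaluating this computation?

Answer: [[9, 10], [9, 9]]

Working:
emit(9) @ H0 ⇒ out+=9
choose[3, 2] @ H1
  branch[0] choose=3:
    H0 returns [9, 10]
    H1 returns [[9, 10]]
  branch[1] choose=2:
    H0 returns [9, 9]
    H1 returns [[9, 9]]
= [[9, 10], [9, 9]]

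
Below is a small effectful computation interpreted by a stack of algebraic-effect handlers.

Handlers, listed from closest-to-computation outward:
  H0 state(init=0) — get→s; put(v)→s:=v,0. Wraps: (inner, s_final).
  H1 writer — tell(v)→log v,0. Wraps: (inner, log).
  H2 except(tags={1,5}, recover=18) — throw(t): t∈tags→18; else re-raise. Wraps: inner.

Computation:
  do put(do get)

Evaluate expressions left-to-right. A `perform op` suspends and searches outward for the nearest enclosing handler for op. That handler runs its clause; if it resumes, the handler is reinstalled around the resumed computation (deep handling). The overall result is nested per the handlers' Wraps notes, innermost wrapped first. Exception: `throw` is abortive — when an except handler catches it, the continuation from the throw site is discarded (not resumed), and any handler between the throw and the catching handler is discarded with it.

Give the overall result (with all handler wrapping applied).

Evaluation trace:
get @ H0 ⇒ 0
put(0) @ H0 ⇒ s:=0
H0 returns (0, 0)
H1 returns ((0, 0), ())
H2 returns ((0, 0), ())
= ((0, 0), ())

Answer: ((0, 0), ())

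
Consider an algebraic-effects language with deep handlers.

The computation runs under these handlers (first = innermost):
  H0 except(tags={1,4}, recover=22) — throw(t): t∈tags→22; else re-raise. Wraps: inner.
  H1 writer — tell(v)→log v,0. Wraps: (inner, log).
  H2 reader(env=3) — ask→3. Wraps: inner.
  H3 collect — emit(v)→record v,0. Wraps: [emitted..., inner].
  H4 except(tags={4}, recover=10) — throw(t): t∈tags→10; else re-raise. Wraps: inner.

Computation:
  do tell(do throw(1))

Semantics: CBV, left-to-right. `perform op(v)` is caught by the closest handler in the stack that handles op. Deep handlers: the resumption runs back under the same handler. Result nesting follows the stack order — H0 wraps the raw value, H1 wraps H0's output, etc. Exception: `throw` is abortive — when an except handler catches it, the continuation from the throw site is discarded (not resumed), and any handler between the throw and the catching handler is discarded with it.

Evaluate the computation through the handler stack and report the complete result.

Answer: [(22, ())]

Working:
throw(1) @ H0 caught ⇒ 22
H1 returns (22, ())
H2 returns (22, ())
H3 returns [(22, ())]
H4 returns [(22, ())]
= [(22, ())]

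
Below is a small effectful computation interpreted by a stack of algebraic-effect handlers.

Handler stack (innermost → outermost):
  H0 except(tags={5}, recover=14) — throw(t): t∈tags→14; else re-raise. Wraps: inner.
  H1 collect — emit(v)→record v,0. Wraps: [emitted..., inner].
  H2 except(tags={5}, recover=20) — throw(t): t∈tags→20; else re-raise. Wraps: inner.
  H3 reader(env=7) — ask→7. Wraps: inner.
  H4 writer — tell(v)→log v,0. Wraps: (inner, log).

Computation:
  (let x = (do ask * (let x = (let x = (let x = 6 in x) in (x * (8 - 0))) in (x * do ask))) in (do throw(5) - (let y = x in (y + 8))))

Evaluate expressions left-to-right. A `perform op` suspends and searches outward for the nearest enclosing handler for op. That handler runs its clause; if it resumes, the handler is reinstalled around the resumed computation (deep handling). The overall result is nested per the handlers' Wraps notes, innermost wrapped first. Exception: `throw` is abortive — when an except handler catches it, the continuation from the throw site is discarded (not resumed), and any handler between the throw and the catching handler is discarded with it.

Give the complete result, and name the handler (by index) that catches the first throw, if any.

Evaluation trace:
ask @ H3 ⇒ 7
ask @ H3 ⇒ 7
throw(5) @ H0 caught ⇒ 14
H1 returns [14]
H2 returns [14]
H3 returns [14]
H4 returns ([14], ())
= ([14], ())

Answer: ([14], ()) ; first throw caught by: H0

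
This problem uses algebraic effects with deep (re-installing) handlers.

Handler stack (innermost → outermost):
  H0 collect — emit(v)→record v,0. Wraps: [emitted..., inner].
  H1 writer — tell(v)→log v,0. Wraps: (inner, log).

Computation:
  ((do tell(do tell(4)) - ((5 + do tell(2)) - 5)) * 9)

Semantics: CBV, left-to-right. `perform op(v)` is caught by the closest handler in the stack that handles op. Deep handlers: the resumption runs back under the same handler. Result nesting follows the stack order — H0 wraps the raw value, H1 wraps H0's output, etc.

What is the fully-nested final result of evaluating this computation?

Answer: ([0], (4, 0, 2))

Evaluation trace:
tell(4) @ H1 ⇒ log+=4
tell(0) @ H1 ⇒ log+=0
tell(2) @ H1 ⇒ log+=2
H0 returns [0]
H1 returns ([0], (4, 0, 2))
= ([0], (4, 0, 2))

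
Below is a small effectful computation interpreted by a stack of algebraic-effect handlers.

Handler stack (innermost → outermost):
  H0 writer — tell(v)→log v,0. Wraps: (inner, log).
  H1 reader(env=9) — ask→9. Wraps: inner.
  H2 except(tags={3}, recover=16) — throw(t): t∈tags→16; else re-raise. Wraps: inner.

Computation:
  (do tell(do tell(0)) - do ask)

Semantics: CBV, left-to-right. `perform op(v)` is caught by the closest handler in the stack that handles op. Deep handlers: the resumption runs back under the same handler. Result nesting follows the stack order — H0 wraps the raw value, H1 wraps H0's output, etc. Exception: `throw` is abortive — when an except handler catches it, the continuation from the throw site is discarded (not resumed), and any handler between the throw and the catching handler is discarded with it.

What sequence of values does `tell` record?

Answer: (0, 0)

Step-by-step:
tell(0) @ H0 ⇒ log+=0
tell(0) @ H0 ⇒ log+=0
ask @ H1 ⇒ 9
H0 returns (-9, (0, 0))
H1 returns (-9, (0, 0))
H2 returns (-9, (0, 0))
= (-9, (0, 0))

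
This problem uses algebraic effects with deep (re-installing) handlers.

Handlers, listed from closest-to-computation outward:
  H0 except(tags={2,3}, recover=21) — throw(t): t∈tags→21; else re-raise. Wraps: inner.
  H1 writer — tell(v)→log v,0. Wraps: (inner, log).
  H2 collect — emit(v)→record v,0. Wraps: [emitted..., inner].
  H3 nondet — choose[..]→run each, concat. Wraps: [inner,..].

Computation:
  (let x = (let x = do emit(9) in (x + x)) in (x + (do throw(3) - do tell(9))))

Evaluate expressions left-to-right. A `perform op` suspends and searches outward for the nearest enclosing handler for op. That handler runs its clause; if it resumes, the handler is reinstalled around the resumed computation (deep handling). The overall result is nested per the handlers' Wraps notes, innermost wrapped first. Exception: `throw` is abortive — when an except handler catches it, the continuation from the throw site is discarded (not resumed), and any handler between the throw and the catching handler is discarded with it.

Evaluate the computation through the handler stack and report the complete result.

Answer: [[9, (21, ())]]

Evaluation trace:
emit(9) @ H2 ⇒ out+=9
throw(3) @ H0 caught ⇒ 21
H1 returns (21, ())
H2 returns [9, (21, ())]
H3 returns [[9, (21, ())]]
= [[9, (21, ())]]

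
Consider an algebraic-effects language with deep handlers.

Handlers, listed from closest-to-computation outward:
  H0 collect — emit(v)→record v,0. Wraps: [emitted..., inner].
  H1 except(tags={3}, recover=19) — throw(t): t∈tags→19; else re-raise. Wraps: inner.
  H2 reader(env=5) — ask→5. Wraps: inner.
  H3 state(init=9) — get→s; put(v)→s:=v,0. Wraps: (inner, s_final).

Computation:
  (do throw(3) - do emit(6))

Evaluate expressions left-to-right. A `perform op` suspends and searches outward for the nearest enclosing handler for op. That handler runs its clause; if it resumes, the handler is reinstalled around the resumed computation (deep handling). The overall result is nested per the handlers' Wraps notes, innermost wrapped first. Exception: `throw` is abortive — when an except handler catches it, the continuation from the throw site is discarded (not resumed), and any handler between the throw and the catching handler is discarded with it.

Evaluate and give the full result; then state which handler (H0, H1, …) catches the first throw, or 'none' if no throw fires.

Answer: (19, 9) ; first throw caught by: H1

Step-by-step:
throw(3) @ H1 caught ⇒ 19
H2 returns 19
H3 returns (19, 9)
= (19, 9)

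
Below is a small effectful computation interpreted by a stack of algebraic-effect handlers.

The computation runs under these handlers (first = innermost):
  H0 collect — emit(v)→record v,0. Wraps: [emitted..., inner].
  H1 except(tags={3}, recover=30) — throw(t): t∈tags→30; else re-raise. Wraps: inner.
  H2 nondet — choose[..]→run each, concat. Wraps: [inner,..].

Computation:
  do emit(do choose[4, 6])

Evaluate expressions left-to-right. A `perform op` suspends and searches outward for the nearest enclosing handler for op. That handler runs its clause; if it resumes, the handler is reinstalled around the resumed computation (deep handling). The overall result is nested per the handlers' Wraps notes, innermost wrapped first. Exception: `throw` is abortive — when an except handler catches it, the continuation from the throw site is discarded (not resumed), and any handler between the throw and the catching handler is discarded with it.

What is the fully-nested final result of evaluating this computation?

Working:
choose[4, 6] @ H2
  branch[0] choose=4:
    emit(4) @ H0 ⇒ out+=4
    H0 returns [4, 0]
    H1 returns [4, 0]
    H2 returns [[4, 0]]
  branch[1] choose=6:
    emit(6) @ H0 ⇒ out+=6
    H0 returns [6, 0]
    H1 returns [6, 0]
    H2 returns [[6, 0]]
= [[4, 0], [6, 0]]

Answer: [[4, 0], [6, 0]]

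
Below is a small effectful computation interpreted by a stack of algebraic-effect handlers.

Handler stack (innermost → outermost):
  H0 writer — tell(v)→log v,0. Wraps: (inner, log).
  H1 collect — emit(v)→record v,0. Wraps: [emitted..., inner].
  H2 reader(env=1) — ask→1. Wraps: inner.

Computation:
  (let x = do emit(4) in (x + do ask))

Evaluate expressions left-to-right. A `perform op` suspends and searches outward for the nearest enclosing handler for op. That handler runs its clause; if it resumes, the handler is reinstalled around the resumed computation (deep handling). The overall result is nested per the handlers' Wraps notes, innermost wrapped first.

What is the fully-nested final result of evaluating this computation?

Evaluation trace:
emit(4) @ H1 ⇒ out+=4
ask @ H2 ⇒ 1
H0 returns (1, ())
H1 returns [4, (1, ())]
H2 returns [4, (1, ())]
= [4, (1, ())]

Answer: [4, (1, ())]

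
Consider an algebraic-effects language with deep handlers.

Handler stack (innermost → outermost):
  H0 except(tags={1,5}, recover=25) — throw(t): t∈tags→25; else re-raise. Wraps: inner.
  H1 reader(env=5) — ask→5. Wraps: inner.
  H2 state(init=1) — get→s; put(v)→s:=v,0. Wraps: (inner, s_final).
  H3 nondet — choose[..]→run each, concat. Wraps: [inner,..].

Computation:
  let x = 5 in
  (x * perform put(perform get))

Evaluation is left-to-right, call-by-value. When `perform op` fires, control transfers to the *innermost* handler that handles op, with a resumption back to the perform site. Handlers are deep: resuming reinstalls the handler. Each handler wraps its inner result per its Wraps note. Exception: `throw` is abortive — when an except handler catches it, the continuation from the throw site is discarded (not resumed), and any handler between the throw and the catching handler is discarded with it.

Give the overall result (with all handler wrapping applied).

Step-by-step:
get @ H2 ⇒ 1
put(1) @ H2 ⇒ s:=1
H0 returns 0
H1 returns 0
H2 returns (0, 1)
H3 returns [(0, 1)]
= [(0, 1)]

Answer: [(0, 1)]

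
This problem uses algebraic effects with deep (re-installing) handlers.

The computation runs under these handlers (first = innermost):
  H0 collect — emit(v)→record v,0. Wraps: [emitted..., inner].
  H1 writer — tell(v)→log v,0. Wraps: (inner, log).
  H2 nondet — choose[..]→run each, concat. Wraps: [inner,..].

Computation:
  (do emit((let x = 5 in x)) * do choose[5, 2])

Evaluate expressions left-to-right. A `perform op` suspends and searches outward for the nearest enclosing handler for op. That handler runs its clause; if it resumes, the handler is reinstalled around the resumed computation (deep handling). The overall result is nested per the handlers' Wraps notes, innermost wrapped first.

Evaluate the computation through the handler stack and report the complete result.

Answer: [([5, 0], ()), ([5, 0], ())]

Working:
emit(5) @ H0 ⇒ out+=5
choose[5, 2] @ H2
  branch[0] choose=5:
    H0 returns [5, 0]
    H1 returns ([5, 0], ())
    H2 returns [([5, 0], ())]
  branch[1] choose=2:
    H0 returns [5, 0]
    H1 returns ([5, 0], ())
    H2 returns [([5, 0], ())]
= [([5, 0], ()), ([5, 0], ())]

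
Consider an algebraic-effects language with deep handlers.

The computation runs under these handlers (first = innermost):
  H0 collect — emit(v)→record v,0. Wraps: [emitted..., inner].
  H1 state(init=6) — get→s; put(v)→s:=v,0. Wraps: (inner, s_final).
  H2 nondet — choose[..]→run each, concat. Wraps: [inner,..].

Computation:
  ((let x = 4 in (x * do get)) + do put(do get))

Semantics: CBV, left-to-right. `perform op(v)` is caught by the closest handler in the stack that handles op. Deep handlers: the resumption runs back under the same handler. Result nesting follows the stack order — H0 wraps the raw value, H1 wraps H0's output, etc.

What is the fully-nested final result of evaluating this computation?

Step-by-step:
get @ H1 ⇒ 6
get @ H1 ⇒ 6
put(6) @ H1 ⇒ s:=6
H0 returns [24]
H1 returns ([24], 6)
H2 returns [([24], 6)]
= [([24], 6)]

Answer: [([24], 6)]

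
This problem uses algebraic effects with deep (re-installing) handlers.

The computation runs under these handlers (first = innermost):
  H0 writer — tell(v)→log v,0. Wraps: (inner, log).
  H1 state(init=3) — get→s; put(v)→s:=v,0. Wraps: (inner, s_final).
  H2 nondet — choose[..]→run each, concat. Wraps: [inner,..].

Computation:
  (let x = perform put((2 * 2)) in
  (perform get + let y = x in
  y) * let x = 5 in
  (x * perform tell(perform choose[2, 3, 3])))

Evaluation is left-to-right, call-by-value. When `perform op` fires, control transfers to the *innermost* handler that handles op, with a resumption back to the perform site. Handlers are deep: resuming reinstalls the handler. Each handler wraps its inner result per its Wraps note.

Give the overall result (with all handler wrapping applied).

Evaluation trace:
put(4) @ H1 ⇒ s:=4
get @ H1 ⇒ 4
choose[2, 3, 3] @ H2
  branch[0] choose=2:
    tell(2) @ H0 ⇒ log+=2
    H0 returns (0, (2))
    H1 returns ((0, (2)), 4)
    H2 returns [((0, (2)), 4)]
  branch[1] choose=3:
    tell(3) @ H0 ⇒ log+=3
    H0 returns (0, (3))
    H1 returns ((0, (3)), 4)
    H2 returns [((0, (3)), 4)]
  branch[2] choose=3:
    tell(3) @ H0 ⇒ log+=3
    H0 returns (0, (3))
    H1 returns ((0, (3)), 4)
    H2 returns [((0, (3)), 4)]
= [((0, (2)), 4), ((0, (3)), 4), ((0, (3)), 4)]

Answer: [((0, (2)), 4), ((0, (3)), 4), ((0, (3)), 4)]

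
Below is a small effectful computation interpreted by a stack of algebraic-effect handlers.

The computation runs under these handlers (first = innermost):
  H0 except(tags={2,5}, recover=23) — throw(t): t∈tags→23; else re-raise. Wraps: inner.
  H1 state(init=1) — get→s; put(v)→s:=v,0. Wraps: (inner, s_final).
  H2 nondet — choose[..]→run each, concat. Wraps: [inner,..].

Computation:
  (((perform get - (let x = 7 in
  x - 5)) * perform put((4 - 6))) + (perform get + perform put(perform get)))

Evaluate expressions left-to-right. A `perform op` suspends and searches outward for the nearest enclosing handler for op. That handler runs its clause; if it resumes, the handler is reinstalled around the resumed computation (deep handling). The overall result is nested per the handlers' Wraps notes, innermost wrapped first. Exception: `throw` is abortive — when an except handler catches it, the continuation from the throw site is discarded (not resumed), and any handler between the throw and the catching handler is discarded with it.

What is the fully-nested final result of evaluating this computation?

Answer: [(-2, -2)]

Working:
get @ H1 ⇒ 1
put(-2) @ H1 ⇒ s:=-2
get @ H1 ⇒ -2
get @ H1 ⇒ -2
put(-2) @ H1 ⇒ s:=-2
H0 returns -2
H1 returns (-2, -2)
H2 returns [(-2, -2)]
= [(-2, -2)]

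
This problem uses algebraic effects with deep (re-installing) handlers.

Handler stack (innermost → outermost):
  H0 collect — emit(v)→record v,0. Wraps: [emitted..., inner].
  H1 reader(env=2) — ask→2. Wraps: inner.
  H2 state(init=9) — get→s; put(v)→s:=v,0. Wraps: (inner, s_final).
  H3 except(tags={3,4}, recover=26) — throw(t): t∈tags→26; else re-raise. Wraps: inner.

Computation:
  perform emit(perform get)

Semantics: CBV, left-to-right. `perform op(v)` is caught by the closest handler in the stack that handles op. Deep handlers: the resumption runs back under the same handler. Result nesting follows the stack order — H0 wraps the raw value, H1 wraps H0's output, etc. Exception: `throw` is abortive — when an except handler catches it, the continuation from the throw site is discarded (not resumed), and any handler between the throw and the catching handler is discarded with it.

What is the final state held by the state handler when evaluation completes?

Answer: 9

Step-by-step:
get @ H2 ⇒ 9
emit(9) @ H0 ⇒ out+=9
H0 returns [9, 0]
H1 returns [9, 0]
H2 returns ([9, 0], 9)
H3 returns ([9, 0], 9)
= ([9, 0], 9)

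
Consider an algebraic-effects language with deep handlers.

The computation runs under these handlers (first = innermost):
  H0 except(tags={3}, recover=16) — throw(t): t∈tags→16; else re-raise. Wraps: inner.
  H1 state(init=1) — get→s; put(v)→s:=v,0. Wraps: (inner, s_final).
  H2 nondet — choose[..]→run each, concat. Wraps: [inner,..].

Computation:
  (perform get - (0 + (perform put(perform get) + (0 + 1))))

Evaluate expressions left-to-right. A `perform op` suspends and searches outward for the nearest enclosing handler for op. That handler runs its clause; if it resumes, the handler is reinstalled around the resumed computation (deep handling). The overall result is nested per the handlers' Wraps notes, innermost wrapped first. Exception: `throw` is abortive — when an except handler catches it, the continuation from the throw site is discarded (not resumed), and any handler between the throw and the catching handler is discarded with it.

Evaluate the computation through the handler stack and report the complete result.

Answer: [(0, 1)]

Evaluation trace:
get @ H1 ⇒ 1
get @ H1 ⇒ 1
put(1) @ H1 ⇒ s:=1
H0 returns 0
H1 returns (0, 1)
H2 returns [(0, 1)]
= [(0, 1)]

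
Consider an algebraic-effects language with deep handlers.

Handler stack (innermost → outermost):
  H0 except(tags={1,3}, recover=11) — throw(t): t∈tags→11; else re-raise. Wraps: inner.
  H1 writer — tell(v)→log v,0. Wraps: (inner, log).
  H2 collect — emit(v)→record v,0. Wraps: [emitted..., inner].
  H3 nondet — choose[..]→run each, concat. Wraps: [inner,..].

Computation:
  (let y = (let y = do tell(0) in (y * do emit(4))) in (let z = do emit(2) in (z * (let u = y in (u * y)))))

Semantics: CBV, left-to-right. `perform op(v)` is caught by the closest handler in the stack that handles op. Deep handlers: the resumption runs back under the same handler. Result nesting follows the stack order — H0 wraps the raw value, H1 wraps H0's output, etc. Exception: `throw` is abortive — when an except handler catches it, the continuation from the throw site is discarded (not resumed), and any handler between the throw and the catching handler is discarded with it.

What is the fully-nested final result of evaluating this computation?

Working:
tell(0) @ H1 ⇒ log+=0
emit(4) @ H2 ⇒ out+=4
emit(2) @ H2 ⇒ out+=2
H0 returns 0
H1 returns (0, (0))
H2 returns [4, 2, (0, (0))]
H3 returns [[4, 2, (0, (0))]]
= [[4, 2, (0, (0))]]

Answer: [[4, 2, (0, (0))]]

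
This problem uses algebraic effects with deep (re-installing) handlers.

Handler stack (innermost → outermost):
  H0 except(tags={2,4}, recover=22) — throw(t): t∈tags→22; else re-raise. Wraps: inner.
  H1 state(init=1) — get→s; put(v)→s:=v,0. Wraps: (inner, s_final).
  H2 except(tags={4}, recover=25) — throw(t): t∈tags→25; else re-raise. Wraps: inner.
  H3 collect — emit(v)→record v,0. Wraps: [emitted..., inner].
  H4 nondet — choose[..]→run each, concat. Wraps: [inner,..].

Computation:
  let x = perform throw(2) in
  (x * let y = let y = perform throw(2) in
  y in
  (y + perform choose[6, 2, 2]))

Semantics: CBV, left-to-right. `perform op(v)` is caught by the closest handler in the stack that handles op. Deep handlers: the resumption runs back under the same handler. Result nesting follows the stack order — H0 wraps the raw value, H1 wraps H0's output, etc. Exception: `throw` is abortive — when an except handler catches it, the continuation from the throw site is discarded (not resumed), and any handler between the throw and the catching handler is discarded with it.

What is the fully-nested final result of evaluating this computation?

Answer: [[(22, 1)]]

Step-by-step:
throw(2) @ H0 caught ⇒ 22
H1 returns (22, 1)
H2 returns (22, 1)
H3 returns [(22, 1)]
H4 returns [[(22, 1)]]
= [[(22, 1)]]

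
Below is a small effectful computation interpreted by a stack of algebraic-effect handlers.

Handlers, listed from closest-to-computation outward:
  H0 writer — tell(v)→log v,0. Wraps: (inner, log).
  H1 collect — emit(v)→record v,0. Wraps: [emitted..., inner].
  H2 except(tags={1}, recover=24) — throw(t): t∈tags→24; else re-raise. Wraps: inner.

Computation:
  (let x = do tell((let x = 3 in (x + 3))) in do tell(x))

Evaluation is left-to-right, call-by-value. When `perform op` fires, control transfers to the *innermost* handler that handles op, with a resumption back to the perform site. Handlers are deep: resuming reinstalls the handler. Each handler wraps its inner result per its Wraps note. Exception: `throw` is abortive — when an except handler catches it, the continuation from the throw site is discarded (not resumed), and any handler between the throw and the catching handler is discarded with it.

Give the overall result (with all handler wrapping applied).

Answer: [(0, (6, 0))]

Step-by-step:
tell(6) @ H0 ⇒ log+=6
tell(0) @ H0 ⇒ log+=0
H0 returns (0, (6, 0))
H1 returns [(0, (6, 0))]
H2 returns [(0, (6, 0))]
= [(0, (6, 0))]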